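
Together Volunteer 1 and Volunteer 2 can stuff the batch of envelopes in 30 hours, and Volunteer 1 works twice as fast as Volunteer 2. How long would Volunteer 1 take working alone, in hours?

Let Volunteer 2's rate be r; then Volunteer 1's rate is 2r, so together (2 + 1)r = 3r = 1/30.
Thus r = 1/90 per hour.
Volunteer 2 alone: 90 hours; Volunteer 1 alone: 45 hours.

45 hours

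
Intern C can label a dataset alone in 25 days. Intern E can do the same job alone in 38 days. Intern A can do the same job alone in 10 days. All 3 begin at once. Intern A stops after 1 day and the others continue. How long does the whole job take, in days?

95/7 days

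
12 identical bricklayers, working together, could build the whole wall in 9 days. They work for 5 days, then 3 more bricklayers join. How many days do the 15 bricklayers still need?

One bricklayer does 1/108 of the job per day.
After 5 days with 12 bricklayers, 5/9 is done (4/9 left).
With 15 bricklayers the rate is 15/108 = 5/36, so the rest takes 4/9 ÷ 5/36 = 16/5 days.

16/5 days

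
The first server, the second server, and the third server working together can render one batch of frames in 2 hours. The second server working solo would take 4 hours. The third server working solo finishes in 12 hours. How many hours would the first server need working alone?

6 hours

Combined rate is 1/2 per hour.
Known contribution: 1/4 + 1/12 = (3 + 1)/12 = 4/12 = 1/3 per hour.
So the first server's rate is 1/2 − 1/3 = 1/6, meaning 6 hours alone.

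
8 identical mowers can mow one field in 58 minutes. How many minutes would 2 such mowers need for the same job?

232 minutes

Total work is 8·58 = 464 mower-minutes.
With 2 mowers: 464/2 = 232 minutes.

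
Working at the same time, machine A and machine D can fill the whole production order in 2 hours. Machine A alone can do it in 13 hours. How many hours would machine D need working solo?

Combined rate is 1/2 per hour.
Known contribution: 1/13 per hour.
So machine D's rate is 1/2 − 1/13 = 11/26, meaning 26/11 hours alone.

26/11 hours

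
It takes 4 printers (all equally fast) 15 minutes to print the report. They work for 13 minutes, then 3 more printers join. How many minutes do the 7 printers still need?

One printer does 1/60 of the job per minute.
After 13 minutes with 4 printers, 13/15 is done (2/15 left).
With 7 printers the rate is 7/60, so the rest takes 2/15 ÷ 7/60 = 8/7 minutes.

8/7 minutes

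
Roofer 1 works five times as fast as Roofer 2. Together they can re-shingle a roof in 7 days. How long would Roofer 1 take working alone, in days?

Let Roofer 2's rate be r; then Roofer 1's rate is 5r, so together (5 + 1)r = 6r = 1/7.
Thus r = 1/42 per day.
Roofer 2 alone: 42 days; Roofer 1 alone: 42/5 days.

42/5 days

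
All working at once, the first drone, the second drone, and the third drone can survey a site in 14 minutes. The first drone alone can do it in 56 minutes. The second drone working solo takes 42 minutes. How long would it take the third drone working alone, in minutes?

Combined rate is 1/14 per minute.
Known contribution: 1/56 + 1/42 = (3 + 4)/168 = 7/168 = 1/24 per minute.
So the third drone's rate is 1/14 − 1/24 = 5/168, meaning 168/5 minutes alone.

168/5 minutes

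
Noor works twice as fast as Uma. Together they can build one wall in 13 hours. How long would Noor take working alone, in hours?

Let Uma's rate be r; then Noor's rate is 2r, so together (2 + 1)r = 3r = 1/13.
Thus r = 1/39 per hour.
Uma alone: 39 hours; Noor alone: 39/2 hours.

39/2 hours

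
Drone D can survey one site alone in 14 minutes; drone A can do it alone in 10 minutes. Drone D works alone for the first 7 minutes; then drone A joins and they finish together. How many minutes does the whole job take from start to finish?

In 7 minutes drone D does 7/14 = 1/2 of the job, leaving 1/2.
Drone D and drone A together work at 6/35 per minute, so finishing takes 1/2 ÷ 6/35 = 35/12 minutes.
Total time = 7 + 35/12 = 119/12 minutes.

119/12 minutes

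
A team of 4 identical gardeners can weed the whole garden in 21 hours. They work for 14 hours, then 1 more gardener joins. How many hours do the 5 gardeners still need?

One gardener does 1/84 of the job per hour.
After 14 hours with 4 gardeners, 2/3 is done (1/3 left).
With 5 gardeners the rate is 5/84, so the rest takes 1/3 ÷ 5/84 = 28/5 hours.

28/5 hours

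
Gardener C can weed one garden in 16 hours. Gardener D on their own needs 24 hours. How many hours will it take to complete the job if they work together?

With two workers the combined time is the product over the sum: 16·24/(16+24) = 384/40 = 48/5 hours.

48/5 hours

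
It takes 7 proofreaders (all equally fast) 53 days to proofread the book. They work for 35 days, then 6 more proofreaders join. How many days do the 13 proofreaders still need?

126/13 days

One proofreader does 1/371 of the job per day.
After 35 days with 7 proofreaders, 35/53 is done (18/53 left).
With 13 proofreaders the rate is 13/371, so the rest takes 18/53 ÷ 13/371 = 126/13 days.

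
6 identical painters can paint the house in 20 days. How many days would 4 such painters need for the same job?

Total work is 6·20 = 120 painter-days.
With 4 painters: 120/4 = 30 days.

30 days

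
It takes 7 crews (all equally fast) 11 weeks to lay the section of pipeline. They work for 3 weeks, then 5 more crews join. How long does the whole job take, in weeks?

One crew does 1/77 of the job per week.
After 3 weeks with 7 crews, 3/11 is done (8/11 left).
With 12 crews the rate is 12/77, so the rest takes 8/11 ÷ 12/77 = 14/3 weeks.
Total = 3 + 14/3 = 23/3 weeks.

23/3 weeks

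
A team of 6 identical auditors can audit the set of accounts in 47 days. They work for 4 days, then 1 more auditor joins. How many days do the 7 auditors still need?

One auditor does 1/282 of the job per day.
After 4 days with 6 auditors, 4/47 is done (43/47 left).
With 7 auditors the rate is 7/282, so the rest takes 43/47 ÷ 7/282 = 258/7 days.

258/7 days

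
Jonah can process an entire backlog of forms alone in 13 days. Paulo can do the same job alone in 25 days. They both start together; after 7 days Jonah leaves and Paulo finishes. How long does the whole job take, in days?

150/13 days

In the first 7 days the combined rate is 38/325, so 266/325 of the job is done, leaving 59/325.
After Jonah leaves the rate is 1/25 per day; the remaining 59/325 takes 59/13 days.
Total = 7 + 59/13 = 150/13 days.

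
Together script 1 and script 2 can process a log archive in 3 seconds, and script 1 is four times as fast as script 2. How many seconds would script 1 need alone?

Let script 2's rate be r; then script 1's rate is 4r, so together (4 + 1)r = 5r = 1/3.
Thus r = 1/15 per second.
Script 2 alone: 15 seconds; script 1 alone: 15/4 seconds.

15/4 seconds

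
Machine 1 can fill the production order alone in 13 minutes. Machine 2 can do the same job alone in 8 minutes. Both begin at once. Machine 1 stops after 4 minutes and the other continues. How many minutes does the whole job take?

72/13 minutes

In the first 4 minutes the combined rate is 21/104, so 21/26 of the job is done, leaving 5/26.
After machine 1 leaves the rate is 1/8 per minute; the remaining 5/26 takes 20/13 minutes.
Total = 4 + 20/13 = 72/13 minutes.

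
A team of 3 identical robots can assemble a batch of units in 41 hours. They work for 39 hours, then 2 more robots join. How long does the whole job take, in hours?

201/5 hours

One robot does 1/123 of the job per hour.
After 39 hours with 3 robots, 39/41 is done (2/41 left).
With 5 robots the rate is 5/123, so the rest takes 2/41 ÷ 5/123 = 6/5 hours.
Total = 39 + 6/5 = 201/5 hours.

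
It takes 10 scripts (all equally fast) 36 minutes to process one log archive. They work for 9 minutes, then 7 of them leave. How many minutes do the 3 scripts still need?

90 minutes

One script does 1/360 of the job per minute.
After 9 minutes with 10 scripts, 1/4 is done (3/4 left).
With 3 scripts the rate is 3/360 = 1/120, so the rest takes 3/4 ÷ 1/120 = 90 minutes.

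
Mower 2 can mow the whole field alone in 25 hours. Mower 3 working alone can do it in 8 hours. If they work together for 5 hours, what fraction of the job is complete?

33/40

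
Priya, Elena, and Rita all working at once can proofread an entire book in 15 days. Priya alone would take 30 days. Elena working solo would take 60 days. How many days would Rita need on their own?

Combined rate is 1/15 per day.
Known contribution: 1/30 + 1/60 = (2 + 1)/60 = 3/60 = 1/20 per day.
So Rita's rate is 1/15 − 1/20 = 1/60, meaning 60 days alone.

60 days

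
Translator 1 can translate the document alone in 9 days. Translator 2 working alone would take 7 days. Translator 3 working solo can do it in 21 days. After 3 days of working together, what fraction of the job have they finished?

Combined rate: 1/9 + 1/7 + 1/21 = (7 + 9 + 3)/63 = 19/63 per day.
In 3 days they complete 3·19/63 = 19/21 of the job.

19/21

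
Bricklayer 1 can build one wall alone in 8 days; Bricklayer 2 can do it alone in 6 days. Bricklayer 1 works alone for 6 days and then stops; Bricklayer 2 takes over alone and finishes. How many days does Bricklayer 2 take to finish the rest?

3/2 days

In 6 days Bricklayer 1 does 6/8 = 3/4 of the job, leaving 1/4.
Bricklayer 2 works at 1/6 per day, so finishing takes 1/4 ÷ 1/6 = 3/2 days.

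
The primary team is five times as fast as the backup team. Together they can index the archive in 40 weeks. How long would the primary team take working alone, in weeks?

Let the backup team's rate be r; then the primary team's rate is 5r, so together (5 + 1)r = 6r = 1/40.
Thus r = 1/240 per week.
The backup team alone: 240 weeks; the primary team alone: 48 weeks.

48 weeks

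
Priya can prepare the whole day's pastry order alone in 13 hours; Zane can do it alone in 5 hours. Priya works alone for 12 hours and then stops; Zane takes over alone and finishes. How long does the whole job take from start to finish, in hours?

In 12 hours Priya does 12/13 of the job, leaving 1/13.
Zane works at 1/5 per hour, so finishing takes 1/13 ÷ 1/5 = 5/13 hours.
Total time = 12 + 5/13 = 161/13 hours.

161/13 hours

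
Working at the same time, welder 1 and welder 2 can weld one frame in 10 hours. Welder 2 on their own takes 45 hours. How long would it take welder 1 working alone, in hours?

90/7 hours

Combined rate is 1/10 per hour.
Known contribution: 1/45 per hour.
So welder 1's rate is 1/10 − 1/45 = 7/90, meaning 90/7 hours alone.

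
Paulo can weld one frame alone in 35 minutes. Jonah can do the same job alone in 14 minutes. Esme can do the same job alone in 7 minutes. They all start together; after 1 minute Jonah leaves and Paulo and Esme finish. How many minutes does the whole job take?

65/12 minutes

In the first 1 minute the combined rate is 17/70, so 17/70 of the job is done, leaving 53/70.
After Jonah leaves the rate is 6/35 per minute; the remaining 53/70 takes 53/12 minutes.
Total = 1 + 53/12 = 65/12 minutes.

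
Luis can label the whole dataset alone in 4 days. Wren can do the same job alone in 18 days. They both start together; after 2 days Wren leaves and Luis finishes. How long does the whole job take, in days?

32/9 days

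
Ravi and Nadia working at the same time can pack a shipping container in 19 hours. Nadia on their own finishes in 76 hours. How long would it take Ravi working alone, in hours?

76/3 hours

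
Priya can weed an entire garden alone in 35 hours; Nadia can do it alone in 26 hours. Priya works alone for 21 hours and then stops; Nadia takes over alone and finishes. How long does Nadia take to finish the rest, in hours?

52/5 hours

In 21 hours Priya does 21/35 = 3/5 of the job, leaving 2/5.
Nadia works at 1/26 per hour, so finishing takes 2/5 ÷ 1/26 = 52/5 hours.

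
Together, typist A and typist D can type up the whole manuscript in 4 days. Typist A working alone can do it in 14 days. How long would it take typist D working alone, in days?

Combined rate is 1/4 per day.
Known contribution: 1/14 per day.
So typist D's rate is 1/4 − 1/14 = 5/28, meaning 28/5 days alone.

28/5 days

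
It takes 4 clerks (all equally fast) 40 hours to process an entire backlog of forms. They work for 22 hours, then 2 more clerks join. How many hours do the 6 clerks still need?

One clerk does 1/160 of the job per hour.
After 22 hours with 4 clerks, 11/20 is done (9/20 left).
With 6 clerks the rate is 6/160 = 3/80, so the rest takes 9/20 ÷ 3/80 = 12 hours.

12 hours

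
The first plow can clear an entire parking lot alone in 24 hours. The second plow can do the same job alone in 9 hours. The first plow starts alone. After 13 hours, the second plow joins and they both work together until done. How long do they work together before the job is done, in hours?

3 hours

In the first 13 hours the first plow alone does 13/24 of the job, leaving 11/24.
Once everyone is working, combined rate: 1/24 + 1/9 = (3 + 8)/72 = 11/72 per hour.
Remaining 11/24 at 11/72 per hour takes 3 hours.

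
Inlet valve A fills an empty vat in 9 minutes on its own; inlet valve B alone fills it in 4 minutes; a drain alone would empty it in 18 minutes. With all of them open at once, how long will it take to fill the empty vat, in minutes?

Net rate = 1/9 + 1/4 − 1/18 = (4 + 9 − 2)/36 = 11/36 per minute.
Filling time = 1 ÷ (11/36) = 36/11 minutes.

36/11 minutes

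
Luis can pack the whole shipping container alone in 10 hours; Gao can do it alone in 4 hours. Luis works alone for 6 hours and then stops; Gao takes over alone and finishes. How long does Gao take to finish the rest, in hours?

In 6 hours Luis does 6/10 = 3/5 of the job, leaving 2/5.
Gao works at 1/4 per hour, so finishing takes 2/5 ÷ 1/4 = 8/5 hours.

8/5 hours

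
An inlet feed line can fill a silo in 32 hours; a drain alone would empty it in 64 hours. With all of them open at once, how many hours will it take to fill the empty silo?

Net rate = 1/32 − 1/64 = (2 − 1)/64 = 1/64 per hour.
Filling time = 1 ÷ (1/64) = 64 hours.

64 hours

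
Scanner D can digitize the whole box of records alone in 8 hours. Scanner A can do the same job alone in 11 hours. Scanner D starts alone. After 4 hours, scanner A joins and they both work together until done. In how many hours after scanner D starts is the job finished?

In the first 4 hours scanner D alone does 4/8 = 1/2 of the job, leaving 1/2.
Once everyone is working, combined rate: 1/8 + 1/11 = (11 + 8)/88 = 19/88 per hour.
Remaining 1/2 at 19/88 per hour takes 44/19 hours.
Total from the start = 4 + 44/19 = 120/19 hours.

120/19 hours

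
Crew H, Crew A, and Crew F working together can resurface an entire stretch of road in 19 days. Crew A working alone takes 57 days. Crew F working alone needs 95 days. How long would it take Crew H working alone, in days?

Combined rate is 1/19 per day.
Known contribution: 1/57 + 1/95 = (5 + 3)/285 = 8/285 per day.
So Crew H's rate is 1/19 − 8/285 = 7/285, meaning 285/7 days alone.

285/7 days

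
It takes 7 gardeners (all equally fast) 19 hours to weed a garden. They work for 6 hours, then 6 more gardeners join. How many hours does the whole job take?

13 hours

One gardener does 1/133 of the job per hour.
After 6 hours with 7 gardeners, 6/19 is done (13/19 left).
With 13 gardeners the rate is 13/133, so the rest takes 13/19 ÷ 13/133 = 7 hours.
Total = 6 + 7 = 13 hours.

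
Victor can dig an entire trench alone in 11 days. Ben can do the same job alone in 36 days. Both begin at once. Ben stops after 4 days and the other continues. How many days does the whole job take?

88/9 days

In the first 4 days the combined rate is 47/396, so 47/99 of the job is done, leaving 52/99.
After Ben leaves the rate is 1/11 per day; the remaining 52/99 takes 52/9 days.
Total = 4 + 52/9 = 88/9 days.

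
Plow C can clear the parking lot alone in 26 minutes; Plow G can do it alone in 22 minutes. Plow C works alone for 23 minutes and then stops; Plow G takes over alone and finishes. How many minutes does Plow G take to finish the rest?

In 23 minutes Plow C does 23/26 of the job, leaving 3/26.
Plow G works at 1/22 per minute, so finishing takes 3/26 ÷ 1/22 = 33/13 minutes.

33/13 minutes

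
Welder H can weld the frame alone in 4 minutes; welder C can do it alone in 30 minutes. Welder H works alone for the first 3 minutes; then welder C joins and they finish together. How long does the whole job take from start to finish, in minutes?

In 3 minutes welder H does 3/4 of the job, leaving 1/4.
Welder H and welder C together work at 17/60 per minute, so finishing takes 1/4 ÷ 17/60 = 15/17 minutes.
Total time = 3 + 15/17 = 66/17 minutes.

66/17 minutes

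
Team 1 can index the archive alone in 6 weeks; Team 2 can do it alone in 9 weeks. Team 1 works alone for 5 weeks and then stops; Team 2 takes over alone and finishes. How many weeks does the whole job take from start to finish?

In 5 weeks Team 1 does 5/6 of the job, leaving 1/6.
Team 2 works at 1/9 per week, so finishing takes 1/6 ÷ 1/9 = 3/2 weeks.
Total time = 5 + 3/2 = 13/2 weeks.

13/2 weeks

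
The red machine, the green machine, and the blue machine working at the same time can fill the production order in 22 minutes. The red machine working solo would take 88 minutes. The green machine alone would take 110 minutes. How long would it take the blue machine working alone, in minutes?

40 minutes

Combined rate is 1/22 per minute.
Known contribution: 1/88 + 1/110 = (5 + 4)/440 = 9/440 per minute.
So the blue machine's rate is 1/22 − 9/440 = 1/40, meaning 40 minutes alone.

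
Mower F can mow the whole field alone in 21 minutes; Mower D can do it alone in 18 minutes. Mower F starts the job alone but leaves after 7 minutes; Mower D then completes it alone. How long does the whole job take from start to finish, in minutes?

In 7 minutes Mower F does 7/21 = 1/3 of the job, leaving 2/3.
Mower D works at 1/18 per minute, so finishing takes 2/3 ÷ 1/18 = 12 minutes.
Total time = 7 + 12 = 19 minutes.

19 minutes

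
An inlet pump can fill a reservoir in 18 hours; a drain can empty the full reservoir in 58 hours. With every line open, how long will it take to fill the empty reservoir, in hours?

261/10 hours

Net rate = 1/18 − 1/58 = (29 − 9)/522 = 20/522 = 10/261 per hour.
Filling time = 1 ÷ (10/261) = 261/10 hours.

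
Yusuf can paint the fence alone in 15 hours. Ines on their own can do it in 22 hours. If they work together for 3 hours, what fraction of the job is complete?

Combined rate: 1/15 + 1/22 = (22 + 15)/330 = 37/330 per hour.
In 3 hours they complete 3·37/330 = 37/110 of the job.

37/110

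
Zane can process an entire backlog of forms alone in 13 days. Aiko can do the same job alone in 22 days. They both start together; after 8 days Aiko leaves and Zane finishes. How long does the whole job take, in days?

91/11 days

In the first 8 days the combined rate is 35/286, so 140/143 of the job is done, leaving 3/143.
After Aiko leaves the rate is 1/13 per day; the remaining 3/143 takes 3/11 days.
Total = 8 + 3/11 = 91/11 days.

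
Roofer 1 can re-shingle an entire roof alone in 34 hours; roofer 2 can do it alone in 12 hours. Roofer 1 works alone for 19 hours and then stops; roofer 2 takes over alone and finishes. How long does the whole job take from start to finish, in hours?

In 19 hours roofer 1 does 19/34 of the job, leaving 15/34.
Roofer 2 works at 1/12 per hour, so finishing takes 15/34 ÷ 1/12 = 90/17 hours.
Total time = 19 + 90/17 = 413/17 hours.

413/17 hours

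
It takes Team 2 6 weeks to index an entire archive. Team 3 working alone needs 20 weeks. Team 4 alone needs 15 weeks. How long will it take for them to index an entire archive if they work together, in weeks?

60/17 weeks

Combined rate: 1/6 + 1/20 + 1/15 = (10 + 3 + 4)/60 = 17/60 per week.
Time = 1 ÷ (17/60) = 60/17 weeks.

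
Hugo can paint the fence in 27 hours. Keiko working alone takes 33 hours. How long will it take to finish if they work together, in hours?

Combined rate: 1/27 + 1/33 = (11 + 9)/297 = 20/297 per hour.
Time = 1 ÷ (20/297) = 297/20 hours.

297/20 hours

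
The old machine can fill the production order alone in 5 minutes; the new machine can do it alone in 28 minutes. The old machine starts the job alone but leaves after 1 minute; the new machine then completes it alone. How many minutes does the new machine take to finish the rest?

In 1 minute the old machine does 1/5 of the job, leaving 4/5.
The new machine works at 1/28 per minute, so finishing takes 4/5 ÷ 1/28 = 112/5 minutes.

112/5 minutes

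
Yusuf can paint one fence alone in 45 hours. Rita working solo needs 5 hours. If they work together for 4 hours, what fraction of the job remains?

1/9

Combined rate: 1/45 + 1/5 = (1 + 9)/45 = 10/45 = 2/9 per hour.
In 4 hours they complete 4·2/9 = 8/9 of the job.
So 1/9 remains.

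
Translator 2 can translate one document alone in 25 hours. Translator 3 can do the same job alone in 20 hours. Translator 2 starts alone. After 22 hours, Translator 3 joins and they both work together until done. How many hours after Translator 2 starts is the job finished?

70/3 hours

In the first 22 hours Translator 2 alone does 22/25 of the job, leaving 3/25.
Once everyone is working, combined rate: 1/25 + 1/20 = (4 + 5)/100 = 9/100 per hour.
Remaining 3/25 at 9/100 per hour takes 4/3 hours.
Total from the start = 22 + 4/3 = 70/3 hours.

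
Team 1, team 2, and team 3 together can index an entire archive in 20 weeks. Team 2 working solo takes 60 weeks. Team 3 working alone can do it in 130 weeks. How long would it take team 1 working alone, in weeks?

39 weeks

Combined rate is 1/20 per week.
Known contribution: 1/60 + 1/130 = (13 + 6)/780 = 19/780 per week.
So team 1's rate is 1/20 − 19/780 = 1/39, meaning 39 weeks alone.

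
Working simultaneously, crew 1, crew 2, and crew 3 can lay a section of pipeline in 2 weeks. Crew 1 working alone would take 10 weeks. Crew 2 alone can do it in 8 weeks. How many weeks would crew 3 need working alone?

Combined rate is 1/2 per week.
Known contribution: 1/10 + 1/8 = (4 + 5)/40 = 9/40 per week.
So crew 3's rate is 1/2 − 9/40 = 11/40, meaning 40/11 weeks alone.

40/11 weeks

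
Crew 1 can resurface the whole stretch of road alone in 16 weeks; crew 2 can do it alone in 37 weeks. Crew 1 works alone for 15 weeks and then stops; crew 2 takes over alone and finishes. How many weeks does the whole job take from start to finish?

In 15 weeks crew 1 does 15/16 of the job, leaving 1/16.
Crew 2 works at 1/37 per week, so finishing takes 1/16 ÷ 1/37 = 37/16 weeks.
Total time = 15 + 37/16 = 277/16 weeks.

277/16 weeks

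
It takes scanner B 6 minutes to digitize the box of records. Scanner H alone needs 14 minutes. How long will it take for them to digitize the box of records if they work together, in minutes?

21/5 minutes

With two workers the combined time is the product over the sum: 6·14/(6+14) = 84/20 = 21/5 minutes.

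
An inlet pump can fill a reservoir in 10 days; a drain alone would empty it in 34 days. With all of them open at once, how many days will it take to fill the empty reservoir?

Net rate = 1/10 − 1/34 = (17 − 5)/170 = 12/170 = 6/85 per day.
Filling time = 1 ÷ (6/85) = 85/6 days.

85/6 days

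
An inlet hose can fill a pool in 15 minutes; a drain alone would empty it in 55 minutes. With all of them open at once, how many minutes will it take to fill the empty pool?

165/8 minutes

Net rate = 1/15 − 1/55 = (11 − 3)/165 = 8/165 per minute.
Filling time = 1 ÷ (8/165) = 165/8 minutes.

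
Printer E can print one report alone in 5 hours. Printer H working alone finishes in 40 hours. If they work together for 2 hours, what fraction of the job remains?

Combined rate: 1/5 + 1/40 = (8 + 1)/40 = 9/40 per hour.
In 2 hours they complete 2·9/40 = 9/20 of the job.
So 11/20 remains.

11/20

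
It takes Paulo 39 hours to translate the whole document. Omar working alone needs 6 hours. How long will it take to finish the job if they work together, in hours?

26/5 hours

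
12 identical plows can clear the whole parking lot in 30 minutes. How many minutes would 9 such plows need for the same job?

Total work is 12·30 = 360 plow-minutes.
With 9 plows: 360/9 = 40 minutes.

40 minutes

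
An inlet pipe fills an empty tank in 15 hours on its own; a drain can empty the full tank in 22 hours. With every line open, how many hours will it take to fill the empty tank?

330/7 hours

Net rate = 1/15 − 1/22 = (22 − 15)/330 = 7/330 per hour.
Filling time = 1 ÷ (7/330) = 330/7 hours.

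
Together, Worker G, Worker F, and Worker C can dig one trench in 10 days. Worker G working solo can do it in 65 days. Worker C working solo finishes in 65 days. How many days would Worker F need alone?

Combined rate is 1/10 per day.
Known contribution: 1/65 + 1/65 = (1 + 1)/65 = 2/65 per day.
So Worker F's rate is 1/10 − 2/65 = 9/130, meaning 130/9 days alone.

130/9 days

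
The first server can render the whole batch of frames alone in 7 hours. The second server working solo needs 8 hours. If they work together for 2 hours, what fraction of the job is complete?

Combined rate: 1/7 + 1/8 = (8 + 7)/56 = 15/56 per hour.
In 2 hours they complete 2·15/56 = 15/28 of the job.

15/28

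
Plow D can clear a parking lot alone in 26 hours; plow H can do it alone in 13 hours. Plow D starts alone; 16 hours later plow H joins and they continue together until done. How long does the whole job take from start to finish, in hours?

58/3 hours

In 16 hours plow D does 16/26 = 8/13 of the job, leaving 5/13.
Plow D and plow H together work at 3/26 per hour, so finishing takes 5/13 ÷ 3/26 = 10/3 hours.
Total time = 16 + 10/3 = 58/3 hours.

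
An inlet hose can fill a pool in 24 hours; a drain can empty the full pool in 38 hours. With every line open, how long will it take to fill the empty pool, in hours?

Net rate = 1/24 − 1/38 = (19 − 12)/456 = 7/456 per hour.
Filling time = 1 ÷ (7/456) = 456/7 hours.

456/7 hours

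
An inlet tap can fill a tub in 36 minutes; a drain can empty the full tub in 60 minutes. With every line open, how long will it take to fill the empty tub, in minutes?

90 minutes

Net rate = 1/36 − 1/60 = (5 − 3)/180 = 2/180 = 1/90 per minute.
Filling time = 1 ÷ (1/90) = 90 minutes.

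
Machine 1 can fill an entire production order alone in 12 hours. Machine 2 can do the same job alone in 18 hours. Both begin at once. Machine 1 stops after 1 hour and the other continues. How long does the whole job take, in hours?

In the first 1 hour the combined rate is 5/36, so 5/36 of the job is done, leaving 31/36.
After machine 1 leaves the rate is 1/18 per hour; the remaining 31/36 takes 31/2 hours.
Total = 1 + 31/2 = 33/2 hours.

33/2 hours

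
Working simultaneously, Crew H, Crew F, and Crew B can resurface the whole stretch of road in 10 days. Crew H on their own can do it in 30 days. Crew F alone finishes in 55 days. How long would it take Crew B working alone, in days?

Combined rate is 1/10 per day.
Known contribution: 1/30 + 1/55 = (11 + 6)/330 = 17/330 per day.
So Crew B's rate is 1/10 − 17/330 = 8/165, meaning 165/8 days alone.

165/8 days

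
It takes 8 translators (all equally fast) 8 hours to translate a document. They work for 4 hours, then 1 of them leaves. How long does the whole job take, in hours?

60/7 hours

One translator does 1/64 of the job per hour.
After 4 hours with 8 translators, 1/2 is done (1/2 left).
With 7 translators the rate is 7/64, so the rest takes 1/2 ÷ 7/64 = 32/7 hours.
Total = 4 + 32/7 = 60/7 hours.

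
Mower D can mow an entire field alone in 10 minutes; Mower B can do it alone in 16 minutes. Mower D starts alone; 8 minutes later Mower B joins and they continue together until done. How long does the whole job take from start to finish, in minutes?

120/13 minutes

In 8 minutes Mower D does 8/10 = 4/5 of the job, leaving 1/5.
Mower D and Mower B together work at 13/80 per minute, so finishing takes 1/5 ÷ 13/80 = 16/13 minutes.
Total time = 8 + 16/13 = 120/13 minutes.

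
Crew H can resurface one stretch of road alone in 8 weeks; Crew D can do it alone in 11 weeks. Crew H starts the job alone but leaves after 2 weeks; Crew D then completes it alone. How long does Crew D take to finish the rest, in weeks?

In 2 weeks Crew H does 2/8 = 1/4 of the job, leaving 3/4.
Crew D works at 1/11 per week, so finishing takes 3/4 ÷ 1/11 = 33/4 weeks.

33/4 weeks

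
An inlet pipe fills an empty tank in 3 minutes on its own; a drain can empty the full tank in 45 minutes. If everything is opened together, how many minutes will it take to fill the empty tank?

45/14 minutes

Net rate = 1/3 − 1/45 = (15 − 1)/45 = 14/45 per minute.
Filling time = 1 ÷ (14/45) = 45/14 minutes.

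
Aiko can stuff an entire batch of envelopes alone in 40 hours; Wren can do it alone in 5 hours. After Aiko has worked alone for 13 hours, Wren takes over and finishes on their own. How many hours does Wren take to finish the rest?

In 13 hours Aiko does 13/40 of the job, leaving 27/40.
Wren works at 1/5 per hour, so finishing takes 27/40 ÷ 1/5 = 27/8 hours.

27/8 hours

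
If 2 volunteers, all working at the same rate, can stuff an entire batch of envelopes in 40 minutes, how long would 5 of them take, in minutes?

Total work is 2·40 = 80 volunteer-minutes.
With 5 volunteers: 80/5 = 16 minutes.

16 minutes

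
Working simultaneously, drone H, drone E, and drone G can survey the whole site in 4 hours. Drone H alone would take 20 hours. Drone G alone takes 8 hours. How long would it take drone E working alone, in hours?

Combined rate is 1/4 per hour.
Known contribution: 1/20 + 1/8 = (2 + 5)/40 = 7/40 per hour.
So drone E's rate is 1/4 − 7/40 = 3/40, meaning 40/3 hours alone.

40/3 hours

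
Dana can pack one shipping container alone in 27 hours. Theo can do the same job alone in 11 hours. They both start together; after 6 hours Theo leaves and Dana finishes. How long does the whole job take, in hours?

In the first 6 hours the combined rate is 38/297, so 76/99 of the job is done, leaving 23/99.
After Theo leaves the rate is 1/27 per hour; the remaining 23/99 takes 69/11 hours.
Total = 6 + 69/11 = 135/11 hours.

135/11 hours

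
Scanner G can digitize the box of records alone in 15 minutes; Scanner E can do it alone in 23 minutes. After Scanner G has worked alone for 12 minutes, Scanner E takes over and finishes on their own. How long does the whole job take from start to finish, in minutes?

83/5 minutes

In 12 minutes Scanner G does 12/15 = 4/5 of the job, leaving 1/5.
Scanner E works at 1/23 per minute, so finishing takes 1/5 ÷ 1/23 = 23/5 minutes.
Total time = 12 + 23/5 = 83/5 minutes.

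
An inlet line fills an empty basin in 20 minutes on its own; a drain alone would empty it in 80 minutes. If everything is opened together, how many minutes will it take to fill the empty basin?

80/3 minutes

Net rate = 1/20 − 1/80 = (4 − 1)/80 = 3/80 per minute.
Filling time = 1 ÷ (3/80) = 80/3 minutes.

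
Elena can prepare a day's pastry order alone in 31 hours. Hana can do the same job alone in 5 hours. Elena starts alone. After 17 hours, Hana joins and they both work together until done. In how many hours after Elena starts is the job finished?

In the first 17 hours Elena alone does 17/31 of the job, leaving 14/31.
Once everyone is working, combined rate: 1/31 + 1/5 = (5 + 31)/155 = 36/155 per hour.
Remaining 14/31 at 36/155 per hour takes 35/18 hours.
Total from the start = 17 + 35/18 = 341/18 hours.

341/18 hours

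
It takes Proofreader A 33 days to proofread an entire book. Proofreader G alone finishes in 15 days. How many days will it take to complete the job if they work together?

Combined rate: 1/33 + 1/15 = (5 + 11)/165 = 16/165 per day.
Time = 1 ÷ (16/165) = 165/16 days.

165/16 days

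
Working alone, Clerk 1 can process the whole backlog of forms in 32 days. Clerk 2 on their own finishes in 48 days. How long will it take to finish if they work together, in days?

96/5 days

Combined rate: 1/32 + 1/48 = (3 + 2)/96 = 5/96 per day.
Time = 1 ÷ (5/96) = 96/5 days.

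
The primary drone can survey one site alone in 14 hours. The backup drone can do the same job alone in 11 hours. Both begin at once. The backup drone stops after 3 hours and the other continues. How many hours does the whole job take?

112/11 hours

In the first 3 hours the combined rate is 25/154, so 75/154 of the job is done, leaving 79/154.
After the backup drone leaves the rate is 1/14 per hour; the remaining 79/154 takes 79/11 hours.
Total = 3 + 79/11 = 112/11 hours.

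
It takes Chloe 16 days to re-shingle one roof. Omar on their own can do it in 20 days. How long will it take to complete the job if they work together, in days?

80/9 days

With two workers the combined time is the product over the sum: 16·20/(16+20) = 320/36 = 80/9 days.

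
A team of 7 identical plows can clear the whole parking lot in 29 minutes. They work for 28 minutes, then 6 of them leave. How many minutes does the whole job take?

One plow does 1/203 of the job per minute.
After 28 minutes with 7 plows, 28/29 is done (1/29 left).
With 1 plow the rate is 1/203, so the rest takes 1/29 ÷ 1/203 = 7 minutes.
Total = 28 + 7 = 35 minutes.

35 minutes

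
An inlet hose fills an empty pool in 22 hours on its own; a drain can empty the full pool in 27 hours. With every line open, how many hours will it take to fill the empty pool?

Net rate = 1/22 − 1/27 = (27 − 22)/594 = 5/594 per hour.
Filling time = 1 ÷ (5/594) = 594/5 hours.

594/5 hours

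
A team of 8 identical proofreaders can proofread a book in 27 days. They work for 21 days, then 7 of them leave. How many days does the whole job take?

One proofreader does 1/216 of the job per day.
After 21 days with 8 proofreaders, 7/9 is done (2/9 left).
With 1 proofreader the rate is 1/216, so the rest takes 2/9 ÷ 1/216 = 48 days.
Total = 21 + 48 = 69 days.

69 days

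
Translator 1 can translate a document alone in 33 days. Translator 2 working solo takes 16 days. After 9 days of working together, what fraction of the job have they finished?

147/176

Combined rate: 1/33 + 1/16 = (16 + 33)/528 = 49/528 per day.
In 9 days they complete 9·49/528 = 147/176 of the job.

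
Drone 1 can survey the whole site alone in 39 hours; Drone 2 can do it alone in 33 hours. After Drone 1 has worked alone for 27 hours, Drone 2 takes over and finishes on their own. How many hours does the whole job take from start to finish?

483/13 hours

In 27 hours Drone 1 does 27/39 = 9/13 of the job, leaving 4/13.
Drone 2 works at 1/33 per hour, so finishing takes 4/13 ÷ 1/33 = 132/13 hours.
Total time = 27 + 132/13 = 483/13 hours.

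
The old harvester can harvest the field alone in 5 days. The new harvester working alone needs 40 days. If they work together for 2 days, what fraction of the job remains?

Combined rate: 1/5 + 1/40 = (8 + 1)/40 = 9/40 per day.
In 2 days they complete 2·9/40 = 9/20 of the job.
So 11/20 remains.

11/20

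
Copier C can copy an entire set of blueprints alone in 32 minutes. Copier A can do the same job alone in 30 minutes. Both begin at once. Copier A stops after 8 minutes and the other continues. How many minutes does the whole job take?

352/15 minutes

In the first 8 minutes the combined rate is 31/480, so 31/60 of the job is done, leaving 29/60.
After copier A leaves the rate is 1/32 per minute; the remaining 29/60 takes 232/15 minutes.
Total = 8 + 232/15 = 352/15 minutes.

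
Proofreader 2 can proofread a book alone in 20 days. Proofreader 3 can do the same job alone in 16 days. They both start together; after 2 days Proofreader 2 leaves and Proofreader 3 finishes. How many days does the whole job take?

72/5 days

In the first 2 days the combined rate is 9/80, so 9/40 of the job is done, leaving 31/40.
After Proofreader 2 leaves the rate is 1/16 per day; the remaining 31/40 takes 62/5 days.
Total = 2 + 62/5 = 72/5 days.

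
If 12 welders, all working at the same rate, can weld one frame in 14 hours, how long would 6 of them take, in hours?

28 hours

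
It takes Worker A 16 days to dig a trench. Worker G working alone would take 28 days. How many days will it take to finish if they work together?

112/11 days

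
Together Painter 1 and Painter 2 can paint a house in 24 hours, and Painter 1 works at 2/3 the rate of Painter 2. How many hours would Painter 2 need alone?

Let Painter 2's rate be r; then Painter 1's rate is (2/3)r, so together (2/3 + 1)r = (5/3)r = 1/24.
Thus r = 1/40 per hour.
Painter 2 alone: 40 hours; Painter 1 alone: 60 hours.

40 hours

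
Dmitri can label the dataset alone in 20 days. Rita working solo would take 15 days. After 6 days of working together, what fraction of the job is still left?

Combined rate: 1/20 + 1/15 = (3 + 4)/60 = 7/60 per day.
In 6 days they complete 6·7/60 = 7/10 of the job.
So 3/10 remains.

3/10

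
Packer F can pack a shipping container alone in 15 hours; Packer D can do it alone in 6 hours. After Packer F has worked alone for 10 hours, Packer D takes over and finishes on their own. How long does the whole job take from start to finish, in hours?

12 hours

In 10 hours Packer F does 10/15 = 2/3 of the job, leaving 1/3.
Packer D works at 1/6 per hour, so finishing takes 1/3 ÷ 1/6 = 2 hours.
Total time = 10 + 2 = 12 hours.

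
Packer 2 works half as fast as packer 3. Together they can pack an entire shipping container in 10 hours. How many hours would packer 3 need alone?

15 hours

Let packer 3's rate be r; then packer 2's rate is (1/2)r, so together (1/2 + 1)r = (3/2)r = 1/10.
Thus r = 1/15 per hour.
Packer 3 alone: 15 hours; packer 2 alone: 30 hours.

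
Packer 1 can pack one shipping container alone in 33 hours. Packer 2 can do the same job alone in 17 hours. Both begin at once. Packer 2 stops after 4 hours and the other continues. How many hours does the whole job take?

429/17 hours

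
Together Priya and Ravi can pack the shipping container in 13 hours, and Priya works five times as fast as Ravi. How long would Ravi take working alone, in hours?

78 hours

Let Ravi's rate be r; then Priya's rate is 5r, so together (5 + 1)r = 6r = 1/13.
Thus r = 1/78 per hour.
Ravi alone: 78 hours; Priya alone: 78/5 hours.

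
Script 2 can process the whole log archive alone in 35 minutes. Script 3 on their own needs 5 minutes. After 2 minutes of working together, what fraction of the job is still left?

19/35

Combined rate: 1/35 + 1/5 = (1 + 7)/35 = 8/35 per minute.
In 2 minutes they complete 2·8/35 = 16/35 of the job.
So 19/35 remains.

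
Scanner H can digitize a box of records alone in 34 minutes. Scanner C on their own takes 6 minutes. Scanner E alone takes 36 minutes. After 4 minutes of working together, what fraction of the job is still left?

16/153

Combined rate: 1/34 + 1/6 + 1/36 = (18 + 102 + 17)/612 = 137/612 per minute.
In 4 minutes they complete 4·137/612 = 137/153 of the job.
So 16/153 remains.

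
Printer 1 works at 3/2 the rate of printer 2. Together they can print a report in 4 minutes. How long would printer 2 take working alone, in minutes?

Let printer 2's rate be r; then printer 1's rate is (3/2)r, so together (3/2 + 1)r = (5/2)r = 1/4.
Thus r = 1/10 per minute.
Printer 2 alone: 10 minutes; printer 1 alone: 20/3 minutes.

10 minutes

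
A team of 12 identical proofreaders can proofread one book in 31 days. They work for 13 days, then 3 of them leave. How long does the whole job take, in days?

37 days

One proofreader does 1/372 of the job per day.
After 13 days with 12 proofreaders, 13/31 is done (18/31 left).
With 9 proofreaders the rate is 9/372 = 3/124, so the rest takes 18/31 ÷ 3/124 = 24 days.
Total = 13 + 24 = 37 days.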